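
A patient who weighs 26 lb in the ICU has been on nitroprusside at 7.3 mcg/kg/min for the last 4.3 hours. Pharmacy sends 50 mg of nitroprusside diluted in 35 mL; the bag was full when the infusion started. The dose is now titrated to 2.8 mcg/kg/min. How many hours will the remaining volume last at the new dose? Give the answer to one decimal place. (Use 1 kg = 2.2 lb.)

Initial rate:
Weight = 26 lb ÷ 2.2 lb/kg = 11.81818 kg
Dose = 7.3 mcg/kg/min × 11.81818 kg = 86.27273 mcg/min
86.27273 mcg/min × 60 min/hr = 5176.364 mcg/hr
Concentration = 50 mg ÷ 35 mL = 1.428571 mg/mL = 1428.571 mcg/mL
Rate = 5176.364 mcg/hr ÷ 1428.571 mcg/mL = 3.623455 mL/hr
Volume infused so far = 3.623455 mL/hr × 4.3 hr = 15.58085 mL
Volume remaining = 35 − 15.58085 = 19.41915 mL
New rate:
Dose = 2.8 mcg/kg/min × 11.81818 kg = 33.09091 mcg/min
33.09091 mcg/min × 60 min/hr = 1985.455 mcg/hr
Rate = 1985.455 mcg/hr ÷ 1428.571 mcg/mL = 1.389818 mL/hr
Time remaining = 19.41915 mL ÷ 1.389818 mL/hr = 13.97244 hr

14.0 hours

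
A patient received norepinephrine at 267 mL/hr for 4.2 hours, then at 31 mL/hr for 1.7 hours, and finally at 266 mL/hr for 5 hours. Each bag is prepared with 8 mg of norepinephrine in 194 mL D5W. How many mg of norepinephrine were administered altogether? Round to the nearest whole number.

Concentration = 8 mg ÷ 194 mL = 0.04123711 mg/mL
Stage 1: 267 mL/hr × 4.2 hr = 1121.4 mL → 1121.4 mL × 0.04123711 mg/mL = 46.2433 mg
Stage 2: 31 mL/hr × 1.7 hr = 52.7 mL → 52.7 mL × 0.04123711 mg/mL = 2.173196 mg
Stage 3: 266 mL/hr × 5 hr = 1330 mL → 1330 mL × 0.04123711 mg/mL = 54.84536 mg
Total = 46.2433 + 2.173196 + 54.84536 = 103.2619 mg

103 mg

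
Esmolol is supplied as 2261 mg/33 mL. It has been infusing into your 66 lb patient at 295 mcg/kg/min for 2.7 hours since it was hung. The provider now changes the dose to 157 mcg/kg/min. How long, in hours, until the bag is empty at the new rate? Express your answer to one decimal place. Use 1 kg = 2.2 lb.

2.9 hours

Initial rate:
Weight = 66 lb ÷ 2.2 lb/kg = 30 kg
Dose = 295 mcg/kg/min × 30 kg = 8850 mcg/min
8850 mcg/min × 60 min/hr = 531000 mcg/hr
Concentration = 2261 mg ÷ 33 mL = 68.51515 mg/mL = 68515.15 mcg/mL
Rate = 531000 mcg/hr ÷ 68515.15 mcg/mL = 7.750111 mL/hr
Volume infused so far = 7.750111 mL/hr × 2.7 hr = 20.9253 mL
Volume remaining = 33 − 20.9253 = 12.0747 mL
New rate:
Dose = 157 mcg/kg/min × 30 kg = 4710 mcg/min
4710 mcg/min × 60 min/hr = 282600 mcg/hr
Rate = 282600 mcg/hr ÷ 68515.15 mcg/mL = 4.124635 mL/hr
Time remaining = 12.0747 mL ÷ 4.124635 mL/hr = 2.927459 hr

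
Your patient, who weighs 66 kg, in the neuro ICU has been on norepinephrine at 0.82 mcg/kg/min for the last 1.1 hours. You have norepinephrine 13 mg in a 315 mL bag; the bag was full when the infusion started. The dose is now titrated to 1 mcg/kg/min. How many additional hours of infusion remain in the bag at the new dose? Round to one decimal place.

Initial rate:
Dose = 0.82 mcg/kg/min × 66 kg = 54.12 mcg/min
54.12 mcg/min × 60 min/hr = 3247.2 mcg/hr
Concentration = 13 mg ÷ 315 mL = 0.04126984 mg/mL = 41.26984 mcg/mL
Rate = 3247.2 mcg/hr ÷ 41.26984 mcg/mL = 78.68215 mL/hr
Volume infused so far = 78.68215 mL/hr × 1.1 hr = 86.55037 mL
Volume remaining = 315 − 86.55037 = 228.4496 mL
New rate:
Dose = 1 mcg/kg/min × 66 kg = 66 mcg/min
66 mcg/min × 60 min/hr = 3960 mcg/hr
Rate = 3960 mcg/hr ÷ 41.26984 mcg/mL = 95.95385 mL/hr
Time remaining = 228.4496 mL ÷ 95.95385 mL/hr = 2.380828 hr

2.4 hours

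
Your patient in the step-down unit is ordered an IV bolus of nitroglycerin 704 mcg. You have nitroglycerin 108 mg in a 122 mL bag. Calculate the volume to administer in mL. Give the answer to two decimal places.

0.80 mL

Concentration = 108 mg ÷ 122 mL = 0.8852459 mg/mL = 885.2459 mcg/mL
Volume = 704 mcg ÷ 885.2459 mcg/mL = 0.7952593 mL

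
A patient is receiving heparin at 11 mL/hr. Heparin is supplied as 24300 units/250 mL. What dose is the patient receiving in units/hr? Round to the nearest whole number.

Concentration = 24300 units ÷ 250 mL = 97.2 units/mL
Drug rate = 11 mL/hr × 97.2 units/mL = 1069.2 units/hr

1069 units/hr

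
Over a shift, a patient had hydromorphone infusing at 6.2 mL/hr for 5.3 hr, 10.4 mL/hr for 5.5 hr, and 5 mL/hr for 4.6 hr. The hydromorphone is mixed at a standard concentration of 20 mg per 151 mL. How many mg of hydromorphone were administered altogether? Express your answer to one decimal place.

Concentration = 20 mg ÷ 151 mL = 0.1324503 mg/mL
Stage 1: 6.2 mL/hr × 5.3 hr = 32.86 mL → 32.86 mL × 0.1324503 mg/mL = 4.352318 mg
Stage 2: 10.4 mL/hr × 5.5 hr = 57.2 mL → 57.2 mL × 0.1324503 mg/mL = 7.576159 mg
Stage 3: 5 mL/hr × 4.6 hr = 23 mL → 23 mL × 0.1324503 mg/mL = 3.046358 mg
Total = 4.352318 + 7.576159 + 3.046358 = 14.97483 mg

15.0 mg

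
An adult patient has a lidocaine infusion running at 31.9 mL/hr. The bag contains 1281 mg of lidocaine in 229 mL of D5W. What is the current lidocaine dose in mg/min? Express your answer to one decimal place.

Concentration = 1281 mg ÷ 229 mL = 5.593886 mg/mL
Drug rate = 31.9 mL/hr × 5.593886 mg/mL = 178.445 mg/hr
178.445 mg/hr ÷ 60 min/hr = 2.974083 mg/min

3.0 mg/min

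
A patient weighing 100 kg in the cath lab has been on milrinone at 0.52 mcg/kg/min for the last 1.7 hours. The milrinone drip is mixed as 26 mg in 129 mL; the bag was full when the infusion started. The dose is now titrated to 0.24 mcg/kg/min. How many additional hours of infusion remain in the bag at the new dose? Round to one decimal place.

14.4 hours

Initial rate:
Dose = 0.52 mcg/kg/min × 100 kg = 52 mcg/min
52 mcg/min × 60 min/hr = 3120 mcg/hr
Concentration = 26 mg ÷ 129 mL = 0.2015504 mg/mL = 201.5504 mcg/mL
Rate = 3120 mcg/hr ÷ 201.5504 mcg/mL = 15.48 mL/hr
Volume infused so far = 15.48 mL/hr × 1.7 hr = 26.316 mL
Volume remaining = 129 − 26.316 = 102.684 mL
New rate:
Dose = 0.24 mcg/kg/min × 100 kg = 24 mcg/min
24 mcg/min × 60 min/hr = 1440 mcg/hr
Rate = 1440 mcg/hr ÷ 201.5504 mcg/mL = 7.144615 mL/hr
Time remaining = 102.684 mL ÷ 7.144615 mL/hr = 14.37222 hr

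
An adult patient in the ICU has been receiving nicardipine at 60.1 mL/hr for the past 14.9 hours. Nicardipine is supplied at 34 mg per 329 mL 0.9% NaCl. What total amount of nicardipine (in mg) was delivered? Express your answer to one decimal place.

Concentration = 34 mg ÷ 329 mL = 0.1033435 mg/mL
Drug rate = 60.1 mL/hr × 0.1033435 mg/mL = 6.210942 mg/hr
Total = 6.210942 mg/hr × 14.9 hr = 92.54304 mg

92.5 mg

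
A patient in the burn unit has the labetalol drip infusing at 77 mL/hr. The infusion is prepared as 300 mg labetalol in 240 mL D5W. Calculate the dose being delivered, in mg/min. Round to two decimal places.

1.60 mg/min

Concentration = 300 mg ÷ 240 mL = 1.25 mg/mL
Drug rate = 77 mL/hr × 1.25 mg/mL = 96.25 mg/hr
96.25 mg/hr ÷ 60 min/hr = 1.604167 mg/min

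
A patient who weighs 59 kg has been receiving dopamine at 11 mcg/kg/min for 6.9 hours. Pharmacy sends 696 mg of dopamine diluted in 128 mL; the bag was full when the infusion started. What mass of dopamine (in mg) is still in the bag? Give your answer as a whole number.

427 mg

Dose = 11 mcg/kg/min × 59 kg = 649 mcg/min
649 mcg/min × 60 min/hr = 38940 mcg/hr
Concentration = 696 mg ÷ 128 mL = 5.4375 mg/mL = 5437.5 mcg/mL
Rate = 38940 mcg/hr ÷ 5437.5 mcg/mL = 7.161379 mL/hr
Volume infused = 7.161379 mL/hr × 6.9 hr = 49.41352 mL
Volume remaining = 128 − 49.41352 = 78.58648 mL
Drug remaining = 78.58648 mL × 5437.5 mcg/mL = 427314 mcg = 427.314 mg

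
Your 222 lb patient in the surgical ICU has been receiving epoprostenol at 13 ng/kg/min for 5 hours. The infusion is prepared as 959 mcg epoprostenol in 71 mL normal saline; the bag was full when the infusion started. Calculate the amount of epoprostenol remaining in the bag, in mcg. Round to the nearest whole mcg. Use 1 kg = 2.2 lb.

565 mcg

Weight = 222 lb ÷ 2.2 lb/kg = 100.9091 kg
Dose = 13 ng/kg/min × 100.9091 kg = 1311.818 ng/min
1311.818 ng/min × 60 min/hr = 78709.09 ng/hr
Concentration = 959 mcg ÷ 71 mL = 13.50704 mcg/mL = 13507.04 ng/mL
Rate = 78709.09 ng/hr ÷ 13507.04 ng/mL = 5.827263 mL/hr
Volume infused = 5.827263 mL/hr × 5 hr = 29.13632 mL
Volume remaining = 71 − 29.13632 = 41.86368 mL
Drug remaining = 41.86368 mL × 13507.04 ng/mL = 565454.5 ng = 565.4545 mcg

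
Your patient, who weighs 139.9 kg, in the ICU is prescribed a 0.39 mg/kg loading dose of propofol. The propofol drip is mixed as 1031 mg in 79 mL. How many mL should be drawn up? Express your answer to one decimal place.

Dose = 0.39 mg/kg × 139.9 kg = 54.561 mg
Concentration = 1031 mg ÷ 79 mL = 13.05063 mg/mL
Volume = 54.561 mg ÷ 13.05063 mg/mL = 4.180717 mL

4.2 mL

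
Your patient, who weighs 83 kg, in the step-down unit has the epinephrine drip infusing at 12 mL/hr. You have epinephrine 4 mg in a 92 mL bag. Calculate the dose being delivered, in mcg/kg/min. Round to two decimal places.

0.10 mcg/kg/min

Concentration = 4 mg ÷ 92 mL = 0.04347826 mg/mL = 43.47826 mcg/mL
Drug rate = 12 mL/hr × 43.47826 mcg/mL = 521.7391 mcg/hr
521.7391 mcg/hr ÷ 60 min/hr = 8.695652 mcg/min
8.695652 mcg/min ÷ 83 kg = 0.1047669 mcg/kg/min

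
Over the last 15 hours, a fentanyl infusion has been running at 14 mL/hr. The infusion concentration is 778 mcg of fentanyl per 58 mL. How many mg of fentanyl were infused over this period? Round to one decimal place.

Concentration = 778 mcg ÷ 58 mL = 13.41379 mcg/mL
Drug rate = 14 mL/hr × 13.41379 mcg/mL = 187.7931 mcg/hr
Total = 187.7931 mcg/hr × 15 hr = 2816.897 mcg = 2.816897 mg

2.8 mg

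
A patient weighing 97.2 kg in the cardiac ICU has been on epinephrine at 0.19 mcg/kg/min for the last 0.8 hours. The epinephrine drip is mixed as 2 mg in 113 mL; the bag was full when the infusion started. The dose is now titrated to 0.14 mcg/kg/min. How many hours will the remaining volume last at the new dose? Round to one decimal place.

1.4 hours

Initial rate:
Dose = 0.19 mcg/kg/min × 97.2 kg = 18.468 mcg/min
18.468 mcg/min × 60 min/hr = 1108.08 mcg/hr
Concentration = 2 mg ÷ 113 mL = 0.01769912 mg/mL = 17.69912 mcg/mL
Rate = 1108.08 mcg/hr ÷ 17.69912 mcg/mL = 62.60652 mL/hr
Volume infused so far = 62.60652 mL/hr × 0.8 hr = 50.08522 mL
Volume remaining = 113 − 50.08522 = 62.91478 mL
New rate:
Dose = 0.14 mcg/kg/min × 97.2 kg = 13.608 mcg/min
13.608 mcg/min × 60 min/hr = 816.48 mcg/hr
Rate = 816.48 mcg/hr ÷ 17.69912 mcg/mL = 46.13112 mL/hr
Time remaining = 62.91478 mL ÷ 46.13112 mL/hr = 1.363825 hr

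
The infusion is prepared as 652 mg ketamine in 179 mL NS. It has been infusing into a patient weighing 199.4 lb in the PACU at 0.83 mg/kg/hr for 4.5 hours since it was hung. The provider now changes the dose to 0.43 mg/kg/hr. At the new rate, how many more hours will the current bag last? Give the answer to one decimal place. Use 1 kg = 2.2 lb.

Initial rate:
Weight = 199.4 lb ÷ 2.2 lb/kg = 90.63636 kg
Dose = 0.83 mg/kg/hr × 90.63636 kg = 75.22818 mg/hr
Concentration = 652 mg ÷ 179 mL = 3.642458 mg/mL
Rate = 75.22818 mg/hr ÷ 3.642458 mg/mL = 20.65314 mL/hr
Volume infused so far = 20.65314 mL/hr × 4.5 hr = 92.93911 mL
Volume remaining = 179 − 92.93911 = 86.06089 mL
New rate:
Dose = 0.43 mg/kg/hr × 90.63636 kg = 38.97364 mg/hr
Rate = 38.97364 mg/hr ÷ 3.642458 mg/mL = 10.69982 mL/hr
Time remaining = 86.06089 mL ÷ 10.69982 mL/hr = 8.043211 hr

8.0 hours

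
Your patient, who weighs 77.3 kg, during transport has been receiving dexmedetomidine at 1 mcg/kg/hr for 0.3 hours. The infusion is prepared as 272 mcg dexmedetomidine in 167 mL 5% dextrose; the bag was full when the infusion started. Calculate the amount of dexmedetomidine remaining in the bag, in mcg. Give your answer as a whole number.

249 mcg

Dose = 1 mcg/kg/hr × 77.3 kg = 77.3 mcg/hr
Concentration = 272 mcg ÷ 167 mL = 1.628743 mcg/mL
Rate = 77.3 mcg/hr ÷ 1.628743 mcg/mL = 47.45993 mL/hr
Volume infused = 47.45993 mL/hr × 0.3 hr = 14.23798 mL
Volume remaining = 167 − 14.23798 = 152.762 mL
Drug remaining = 152.762 mL × 1.628743 mcg/mL = 248.81 mcg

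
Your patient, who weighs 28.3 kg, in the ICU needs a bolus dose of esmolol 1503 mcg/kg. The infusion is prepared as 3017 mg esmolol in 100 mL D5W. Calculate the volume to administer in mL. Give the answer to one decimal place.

1.4 mL

Dose = 1503 mcg/kg × 28.3 kg = 42534.9 mcg
Concentration = 3017 mg ÷ 100 mL = 30.17 mg/mL = 30170 mcg/mL
Volume = 42534.9 mcg ÷ 30170 mcg/mL = 1.409841 mL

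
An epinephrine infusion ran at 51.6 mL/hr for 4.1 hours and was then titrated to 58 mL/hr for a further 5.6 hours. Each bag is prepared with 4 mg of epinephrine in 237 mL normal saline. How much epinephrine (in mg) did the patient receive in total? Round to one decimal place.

Concentration = 4 mg ÷ 237 mL = 0.01687764 mg/mL
Stage 1: 51.6 mL/hr × 4.1 hr = 211.56 mL → 211.56 mL × 0.01687764 mg/mL = 3.570633 mg
Stage 2: 58 mL/hr × 5.6 hr = 324.8 mL → 324.8 mL × 0.01687764 mg/mL = 5.481857 mg
Total = 3.570633 + 5.481857 = 9.052489 mg

9.1 mg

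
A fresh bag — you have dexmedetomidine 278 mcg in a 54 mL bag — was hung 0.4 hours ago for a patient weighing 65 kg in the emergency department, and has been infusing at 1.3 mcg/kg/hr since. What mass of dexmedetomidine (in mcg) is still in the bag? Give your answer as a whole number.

Dose = 1.3 mcg/kg/hr × 65 kg = 84.5 mcg/hr
Concentration = 278 mcg ÷ 54 mL = 5.148148 mcg/mL
Rate = 84.5 mcg/hr ÷ 5.148148 mcg/mL = 16.41367 mL/hr
Volume infused = 16.41367 mL/hr × 0.4 hr = 6.565468 mL
Volume remaining = 54 − 6.565468 = 47.43453 mL
Drug remaining = 47.43453 mL × 5.148148 mcg/mL = 244.2 mcg

244 mcg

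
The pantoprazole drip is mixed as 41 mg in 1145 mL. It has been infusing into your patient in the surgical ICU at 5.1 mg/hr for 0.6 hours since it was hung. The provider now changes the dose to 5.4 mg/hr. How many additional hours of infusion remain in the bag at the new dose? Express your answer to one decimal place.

Initial rate:
Concentration = 41 mg ÷ 1145 mL = 0.03580786 mg/mL
Rate = 5.1 mg/hr ÷ 0.03580786 mg/mL = 142.4268 mL/hr
Volume infused so far = 142.4268 mL/hr × 0.6 hr = 85.4561 mL
Volume remaining = 1145 − 85.4561 = 1059.544 mL
New rate:
Rate = 5.4 mg/hr ÷ 0.03580786 mg/mL = 150.8049 mL/hr
Time remaining = 1059.544 mL ÷ 150.8049 mL/hr = 7.025926 hr

7.0 hours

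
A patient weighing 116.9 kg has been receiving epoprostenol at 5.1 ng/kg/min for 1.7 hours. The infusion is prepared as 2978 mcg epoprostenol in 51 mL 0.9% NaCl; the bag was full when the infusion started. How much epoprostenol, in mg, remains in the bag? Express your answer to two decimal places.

2.92 mg

Dose = 5.1 ng/kg/min × 116.9 kg = 596.19 ng/min
596.19 ng/min × 60 min/hr = 35771.4 ng/hr
Concentration = 2978 mcg ÷ 51 mL = 58.39216 mcg/mL = 58392.16 ng/mL
Rate = 35771.4 ng/hr ÷ 58392.16 ng/mL = 0.6126062 mL/hr
Volume infused = 0.6126062 mL/hr × 1.7 hr = 1.041431 mL
Volume remaining = 51 − 1.041431 = 49.95857 mL
Drug remaining = 49.95857 mL × 58392.16 ng/mL = 2917189 ng = 2.917189 mg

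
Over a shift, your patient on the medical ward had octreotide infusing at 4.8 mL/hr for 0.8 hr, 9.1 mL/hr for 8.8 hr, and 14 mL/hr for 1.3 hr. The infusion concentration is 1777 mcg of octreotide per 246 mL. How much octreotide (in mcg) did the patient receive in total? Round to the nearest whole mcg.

Concentration = 1777 mcg ÷ 246 mL = 7.223577 mcg/mL
Stage 1: 4.8 mL/hr × 0.8 hr = 3.84 mL → 3.84 mL × 7.223577 mcg/mL = 27.73854 mcg
Stage 2: 9.1 mL/hr × 8.8 hr = 80.08 mL → 80.08 mL × 7.223577 mcg/mL = 578.4641 mcg
Stage 3: 14 mL/hr × 1.3 hr = 18.2 mL → 18.2 mL × 7.223577 mcg/mL = 131.4691 mcg
Total = 27.73854 + 578.4641 + 131.4691 = 737.6717 mcg

738 mcg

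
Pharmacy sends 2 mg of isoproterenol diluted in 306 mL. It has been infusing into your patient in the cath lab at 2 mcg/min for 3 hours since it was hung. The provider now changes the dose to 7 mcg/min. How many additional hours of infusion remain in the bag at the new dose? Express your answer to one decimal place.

3.9 hours

Initial rate:
2 mcg/min × 60 min/hr = 120 mcg/hr
Concentration = 2 mg ÷ 306 mL = 0.006535948 mg/mL = 6.535948 mcg/mL
Rate = 120 mcg/hr ÷ 6.535948 mcg/mL = 18.36 mL/hr
Volume infused so far = 18.36 mL/hr × 3 hr = 55.08 mL
Volume remaining = 306 − 55.08 = 250.92 mL
New rate:
7 mcg/min × 60 min/hr = 420 mcg/hr
Rate = 420 mcg/hr ÷ 6.535948 mcg/mL = 64.26 mL/hr
Time remaining = 250.92 mL ÷ 64.26 mL/hr = 3.904762 hr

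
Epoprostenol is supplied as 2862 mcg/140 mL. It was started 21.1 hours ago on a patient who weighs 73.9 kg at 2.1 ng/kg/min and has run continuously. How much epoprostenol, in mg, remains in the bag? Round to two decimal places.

Dose = 2.1 ng/kg/min × 73.9 kg = 155.19 ng/min
155.19 ng/min × 60 min/hr = 9311.4 ng/hr
Concentration = 2862 mcg ÷ 140 mL = 20.44286 mcg/mL = 20442.86 ng/mL
Rate = 9311.4 ng/hr ÷ 20442.86 ng/mL = 0.4554843 mL/hr
Volume infused = 0.4554843 mL/hr × 21.1 hr = 9.610718 mL
Volume remaining = 140 − 9.610718 = 130.3893 mL
Drug remaining = 130.3893 mL × 20442.86 ng/mL = 2665529 ng = 2.665529 mg

2.67 mg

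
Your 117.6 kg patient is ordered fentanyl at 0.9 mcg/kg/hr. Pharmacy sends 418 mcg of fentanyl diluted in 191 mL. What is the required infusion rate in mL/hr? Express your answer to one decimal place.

Dose = 0.9 mcg/kg/hr × 117.6 kg = 105.84 mcg/hr
Concentration = 418 mcg ÷ 191 mL = 2.188482 mcg/mL
Rate = 105.84 mcg/hr ÷ 2.188482 mcg/mL = 48.3623 mL/hr

48.4 mL/hr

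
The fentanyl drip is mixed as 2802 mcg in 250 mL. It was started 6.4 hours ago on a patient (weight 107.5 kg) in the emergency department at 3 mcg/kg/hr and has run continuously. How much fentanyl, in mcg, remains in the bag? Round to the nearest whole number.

Dose = 3 mcg/kg/hr × 107.5 kg = 322.5 mcg/hr
Concentration = 2802 mcg ÷ 250 mL = 11.208 mcg/mL
Rate = 322.5 mcg/hr ÷ 11.208 mcg/mL = 28.77409 mL/hr
Volume infused = 28.77409 mL/hr × 6.4 hr = 184.1542 mL
Volume remaining = 250 − 184.1542 = 65.84582 mL
Drug remaining = 65.84582 mL × 11.208 mcg/mL = 738 mcg

738 mcg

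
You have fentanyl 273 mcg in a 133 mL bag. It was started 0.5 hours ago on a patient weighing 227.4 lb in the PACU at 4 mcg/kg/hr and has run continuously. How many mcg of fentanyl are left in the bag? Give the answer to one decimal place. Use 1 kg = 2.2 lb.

Weight = 227.4 lb ÷ 2.2 lb/kg = 103.3636 kg
Dose = 4 mcg/kg/hr × 103.3636 kg = 413.4545 mcg/hr
Concentration = 273 mcg ÷ 133 mL = 2.052632 mcg/mL
Rate = 413.4545 mcg/hr ÷ 2.052632 mcg/mL = 201.4266 mL/hr
Volume infused = 201.4266 mL/hr × 0.5 hr = 100.7133 mL
Volume remaining = 133 − 100.7133 = 32.28671 mL
Drug remaining = 32.28671 mL × 2.052632 mcg/mL = 66.27273 mcg

66.3 mcg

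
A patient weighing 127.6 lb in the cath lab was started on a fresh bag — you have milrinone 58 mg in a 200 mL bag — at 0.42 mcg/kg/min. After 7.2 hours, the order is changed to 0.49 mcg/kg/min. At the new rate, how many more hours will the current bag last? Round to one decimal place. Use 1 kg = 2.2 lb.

Initial rate:
Weight = 127.6 lb ÷ 2.2 lb/kg = 58 kg
Dose = 0.42 mcg/kg/min × 58 kg = 24.36 mcg/min
24.36 mcg/min × 60 min/hr = 1461.6 mcg/hr
Concentration = 58 mg ÷ 200 mL = 0.29 mg/mL = 290 mcg/mL
Rate = 1461.6 mcg/hr ÷ 290 mcg/mL = 5.04 mL/hr
Volume infused so far = 5.04 mL/hr × 7.2 hr = 36.288 mL
Volume remaining = 200 − 36.288 = 163.712 mL
New rate:
Dose = 0.49 mcg/kg/min × 58 kg = 28.42 mcg/min
28.42 mcg/min × 60 min/hr = 1705.2 mcg/hr
Rate = 1705.2 mcg/hr ÷ 290 mcg/mL = 5.88 mL/hr
Time remaining = 163.712 mL ÷ 5.88 mL/hr = 27.84218 hr

27.8 hours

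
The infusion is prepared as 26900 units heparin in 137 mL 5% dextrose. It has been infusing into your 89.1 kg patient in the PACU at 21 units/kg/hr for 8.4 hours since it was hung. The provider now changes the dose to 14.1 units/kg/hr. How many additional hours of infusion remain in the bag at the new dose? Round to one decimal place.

Initial rate:
Dose = 21 units/kg/hr × 89.1 kg = 1871.1 units/hr
Concentration = 26900 units ÷ 137 mL = 196.3504 units/mL
Rate = 1871.1 units/hr ÷ 196.3504 units/mL = 9.529394 mL/hr
Volume infused so far = 9.529394 mL/hr × 8.4 hr = 80.04691 mL
Volume remaining = 137 − 80.04691 = 56.95309 mL
New rate:
Dose = 14.1 units/kg/hr × 89.1 kg = 1256.31 units/hr
Rate = 1256.31 units/hr ÷ 196.3504 units/mL = 6.398307 mL/hr
Time remaining = 56.95309 mL ÷ 6.398307 mL/hr = 8.901274 hr

8.9 hours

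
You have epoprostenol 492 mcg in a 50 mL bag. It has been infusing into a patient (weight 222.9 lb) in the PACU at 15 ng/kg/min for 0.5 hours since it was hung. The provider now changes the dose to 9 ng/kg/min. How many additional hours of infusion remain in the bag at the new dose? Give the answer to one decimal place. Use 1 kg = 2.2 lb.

8.2 hours

Initial rate:
Weight = 222.9 lb ÷ 2.2 lb/kg = 101.3182 kg
Dose = 15 ng/kg/min × 101.3182 kg = 1519.773 ng/min
1519.773 ng/min × 60 min/hr = 91186.36 ng/hr
Concentration = 492 mcg ÷ 50 mL = 9.84 mcg/mL = 9840 ng/mL
Rate = 91186.36 ng/hr ÷ 9840 ng/mL = 9.266907 mL/hr
Volume infused so far = 9.266907 mL/hr × 0.5 hr = 4.633453 mL
Volume remaining = 50 − 4.633453 = 45.36655 mL
New rate:
Dose = 9 ng/kg/min × 101.3182 kg = 911.8636 ng/min
911.8636 ng/min × 60 min/hr = 54711.82 ng/hr
Rate = 54711.82 ng/hr ÷ 9840 ng/mL = 5.560144 mL/hr
Time remaining = 45.36655 mL ÷ 5.560144 mL/hr = 8.159239 hr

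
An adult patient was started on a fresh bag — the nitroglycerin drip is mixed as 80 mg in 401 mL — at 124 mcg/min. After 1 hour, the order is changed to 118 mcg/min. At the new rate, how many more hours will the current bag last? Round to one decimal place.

10.2 hours

Initial rate:
124 mcg/min × 60 min/hr = 7440 mcg/hr
Concentration = 80 mg ÷ 401 mL = 0.1995012 mg/mL = 199.5012 mcg/mL
Rate = 7440 mcg/hr ÷ 199.5012 mcg/mL = 37.293 mL/hr
Volume infused so far = 37.293 mL/hr × 1 hr = 37.293 mL
Volume remaining = 401 − 37.293 = 363.707 mL
New rate:
118 mcg/min × 60 min/hr = 7080 mcg/hr
Rate = 7080 mcg/hr ÷ 199.5012 mcg/mL = 35.4885 mL/hr
Time remaining = 363.707 mL ÷ 35.4885 mL/hr = 10.24859 hr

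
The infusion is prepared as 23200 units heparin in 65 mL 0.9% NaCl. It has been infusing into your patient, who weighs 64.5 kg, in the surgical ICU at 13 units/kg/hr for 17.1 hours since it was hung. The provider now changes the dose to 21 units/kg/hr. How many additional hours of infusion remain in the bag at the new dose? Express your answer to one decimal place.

Initial rate:
Dose = 13 units/kg/hr × 64.5 kg = 838.5 units/hr
Concentration = 23200 units ÷ 65 mL = 356.9231 units/mL
Rate = 838.5 units/hr ÷ 356.9231 units/mL = 2.349246 mL/hr
Volume infused so far = 2.349246 mL/hr × 17.1 hr = 40.1721 mL
Volume remaining = 65 − 40.1721 = 24.8279 mL
New rate:
Dose = 21 units/kg/hr × 64.5 kg = 1354.5 units/hr
Rate = 1354.5 units/hr ÷ 356.9231 units/mL = 3.794935 mL/hr
Time remaining = 24.8279 mL ÷ 3.794935 mL/hr = 6.542377 hr

6.5 hours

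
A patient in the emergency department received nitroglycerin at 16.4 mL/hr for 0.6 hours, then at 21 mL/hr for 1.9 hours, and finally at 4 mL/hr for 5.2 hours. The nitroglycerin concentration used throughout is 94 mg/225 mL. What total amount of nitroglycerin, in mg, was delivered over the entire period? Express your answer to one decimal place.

Concentration = 94 mg ÷ 225 mL = 0.4177778 mg/mL
Stage 1: 16.4 mL/hr × 0.6 hr = 9.84 mL → 9.84 mL × 0.4177778 mg/mL = 4.110933 mg
Stage 2: 21 mL/hr × 1.9 hr = 39.9 mL → 39.9 mL × 0.4177778 mg/mL = 16.66933 mg
Stage 3: 4 mL/hr × 5.2 hr = 20.8 mL → 20.8 mL × 0.4177778 mg/mL = 8.689778 mg
Total = 4.110933 + 16.66933 + 8.689778 = 29.47004 mg

29.5 mg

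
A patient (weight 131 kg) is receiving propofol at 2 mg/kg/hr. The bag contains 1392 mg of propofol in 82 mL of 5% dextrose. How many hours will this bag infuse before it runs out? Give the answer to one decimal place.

5.3 hours

Dose = 2 mg/kg/hr × 131 kg = 262 mg/hr
Concentration = 1392 mg ÷ 82 mL = 16.97561 mg/mL
Rate = 262 mg/hr ÷ 16.97561 mg/mL = 15.43391 mL/hr
Duration = 82 mL ÷ 15.43391 mL/hr = 5.312977 hr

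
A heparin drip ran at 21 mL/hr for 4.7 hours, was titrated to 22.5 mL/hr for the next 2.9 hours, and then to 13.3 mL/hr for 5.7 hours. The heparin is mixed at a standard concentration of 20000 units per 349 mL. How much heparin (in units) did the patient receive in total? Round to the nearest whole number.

13740 units

Concentration = 20000 units ÷ 349 mL = 57.30659 units/mL
Stage 1: 21 mL/hr × 4.7 hr = 98.7 mL → 98.7 mL × 57.30659 units/mL = 5656.16 units
Stage 2: 22.5 mL/hr × 2.9 hr = 65.25 mL → 65.25 mL × 57.30659 units/mL = 3739.255 units
Stage 3: 13.3 mL/hr × 5.7 hr = 75.81 mL → 75.81 mL × 57.30659 units/mL = 4344.413 units
Total = 5656.16 + 3739.255 + 4344.413 = 13739.83 units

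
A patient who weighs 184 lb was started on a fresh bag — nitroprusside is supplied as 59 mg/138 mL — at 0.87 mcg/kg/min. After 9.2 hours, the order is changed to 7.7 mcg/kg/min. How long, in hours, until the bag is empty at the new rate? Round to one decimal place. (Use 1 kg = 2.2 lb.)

Initial rate:
Weight = 184 lb ÷ 2.2 lb/kg = 83.63636 kg
Dose = 0.87 mcg/kg/min × 83.63636 kg = 72.76364 mcg/min
72.76364 mcg/min × 60 min/hr = 4365.818 mcg/hr
Concentration = 59 mg ÷ 138 mL = 0.4275362 mg/mL = 427.5362 mcg/mL
Rate = 4365.818 mcg/hr ÷ 427.5362 mcg/mL = 10.21157 mL/hr
Volume infused so far = 10.21157 mL/hr × 9.2 hr = 93.94649 mL
Volume remaining = 138 − 93.94649 = 44.05351 mL
New rate:
Dose = 7.7 mcg/kg/min × 83.63636 kg = 644 mcg/min
644 mcg/min × 60 min/hr = 38640 mcg/hr
Rate = 38640 mcg/hr ÷ 427.5362 mcg/mL = 90.37831 mL/hr
Time remaining = 44.05351 mL ÷ 90.37831 mL/hr = 0.4874346 hr

0.5 hours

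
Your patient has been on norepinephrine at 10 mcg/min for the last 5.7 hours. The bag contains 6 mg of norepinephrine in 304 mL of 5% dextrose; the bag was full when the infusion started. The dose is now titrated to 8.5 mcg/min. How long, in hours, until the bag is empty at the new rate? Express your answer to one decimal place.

5.1 hours

Initial rate:
10 mcg/min × 60 min/hr = 600 mcg/hr
Concentration = 6 mg ÷ 304 mL = 0.01973684 mg/mL = 19.73684 mcg/mL
Rate = 600 mcg/hr ÷ 19.73684 mcg/mL = 30.4 mL/hr
Volume infused so far = 30.4 mL/hr × 5.7 hr = 173.28 mL
Volume remaining = 304 − 173.28 = 130.72 mL
New rate:
8.5 mcg/min × 60 min/hr = 510 mcg/hr
Rate = 510 mcg/hr ÷ 19.73684 mcg/mL = 25.84 mL/hr
Time remaining = 130.72 mL ÷ 25.84 mL/hr = 5.058824 hr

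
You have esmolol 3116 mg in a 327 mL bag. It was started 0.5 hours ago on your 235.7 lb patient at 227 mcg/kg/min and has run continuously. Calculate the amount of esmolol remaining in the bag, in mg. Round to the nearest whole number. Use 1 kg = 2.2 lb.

Weight = 235.7 lb ÷ 2.2 lb/kg = 107.1364 kg
Dose = 227 mcg/kg/min × 107.1364 kg = 24319.95 mcg/min
24319.95 mcg/min × 60 min/hr = 1459197 mcg/hr
Concentration = 3116 mg ÷ 327 mL = 9.529052 mg/mL = 9529.052 mcg/mL
Rate = 1459197 mcg/hr ÷ 9529.052 mcg/mL = 153.1314 mL/hr
Volume infused = 153.1314 mL/hr × 0.5 hr = 76.56571 mL
Volume remaining = 327 − 76.56571 = 250.4343 mL
Drug remaining = 250.4343 mL × 9529.052 mcg/mL = 2386401 mcg = 2386.401 mg

2386 mg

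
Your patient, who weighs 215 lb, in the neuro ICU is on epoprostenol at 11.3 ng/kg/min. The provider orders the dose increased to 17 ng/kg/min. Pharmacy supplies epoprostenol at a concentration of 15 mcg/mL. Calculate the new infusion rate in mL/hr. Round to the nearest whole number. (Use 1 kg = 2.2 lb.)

7 mL/hr

Weight = 215 lb ÷ 2.2 lb/kg = 97.72727 kg
Dose = 17 ng/kg/min × 97.72727 kg = 1661.364 ng/min
1661.364 ng/min × 60 min/hr = 99681.82 ng/hr
Concentration = 15 mcg/mL = 15000 ng/mL
Rate = 99681.82 ng/hr ÷ 15000 ng/mL = 6.645455 mL/hr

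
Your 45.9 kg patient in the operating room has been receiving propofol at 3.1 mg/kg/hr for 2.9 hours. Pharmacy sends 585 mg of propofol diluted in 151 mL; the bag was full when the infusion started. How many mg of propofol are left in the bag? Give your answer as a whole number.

172 mg

Dose = 3.1 mg/kg/hr × 45.9 kg = 142.29 mg/hr
Concentration = 585 mg ÷ 151 mL = 3.874172 mg/mL
Rate = 142.29 mg/hr ÷ 3.874172 mg/mL = 36.72785 mL/hr
Volume infused = 36.72785 mL/hr × 2.9 hr = 106.5108 mL
Volume remaining = 151 − 106.5108 = 44.48925 mL
Drug remaining = 44.48925 mL × 3.874172 mg/mL = 172.359 mg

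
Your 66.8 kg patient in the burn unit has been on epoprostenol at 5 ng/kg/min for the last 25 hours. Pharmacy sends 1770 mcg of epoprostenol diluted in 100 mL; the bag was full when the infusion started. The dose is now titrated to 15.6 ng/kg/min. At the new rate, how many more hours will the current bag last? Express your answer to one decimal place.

Initial rate:
Dose = 5 ng/kg/min × 66.8 kg = 334 ng/min
334 ng/min × 60 min/hr = 20040 ng/hr
Concentration = 1770 mcg ÷ 100 mL = 17.7 mcg/mL = 17700 ng/mL
Rate = 20040 ng/hr ÷ 17700 ng/mL = 1.132203 mL/hr
Volume infused so far = 1.132203 mL/hr × 25 hr = 28.30508 mL
Volume remaining = 100 − 28.30508 = 71.69492 mL
New rate:
Dose = 15.6 ng/kg/min × 66.8 kg = 1042.08 ng/min
1042.08 ng/min × 60 min/hr = 62524.8 ng/hr
Rate = 62524.8 ng/hr ÷ 17700 ng/mL = 3.532475 mL/hr
Time remaining = 71.69492 mL ÷ 3.532475 mL/hr = 20.29595 hr

20.3 hours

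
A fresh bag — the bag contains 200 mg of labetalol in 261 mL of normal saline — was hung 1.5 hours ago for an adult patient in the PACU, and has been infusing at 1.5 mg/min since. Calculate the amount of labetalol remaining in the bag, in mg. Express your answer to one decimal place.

65.0 mg

1.5 mg/min × 60 min/hr = 90 mg/hr
Concentration = 200 mg ÷ 261 mL = 0.7662835 mg/mL
Rate = 90 mg/hr ÷ 0.7662835 mg/mL = 117.45 mL/hr
Volume infused = 117.45 mL/hr × 1.5 hr = 176.175 mL
Volume remaining = 261 − 176.175 = 84.825 mL
Drug remaining = 84.825 mL × 0.7662835 mg/mL = 65 mg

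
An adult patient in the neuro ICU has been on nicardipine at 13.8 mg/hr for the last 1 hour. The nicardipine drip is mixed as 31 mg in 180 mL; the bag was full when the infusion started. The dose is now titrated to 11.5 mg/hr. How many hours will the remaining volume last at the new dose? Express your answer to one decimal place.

1.5 hours

Initial rate:
Concentration = 31 mg ÷ 180 mL = 0.1722222 mg/mL
Rate = 13.8 mg/hr ÷ 0.1722222 mg/mL = 80.12903 mL/hr
Volume infused so far = 80.12903 mL/hr × 1 hr = 80.12903 mL
Volume remaining = 180 − 80.12903 = 99.87097 mL
New rate:
Rate = 11.5 mg/hr ÷ 0.1722222 mg/mL = 66.77419 mL/hr
Time remaining = 99.87097 mL ÷ 66.77419 mL/hr = 1.495652 hr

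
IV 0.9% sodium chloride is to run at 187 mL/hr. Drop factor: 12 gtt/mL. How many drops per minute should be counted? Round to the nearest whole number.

37 gtt/min

187 mL/hr ÷ 60 min/hr = 3.116667 mL/min
3.116667 mL/min × 12 gtt/mL = 37.4 gtt/min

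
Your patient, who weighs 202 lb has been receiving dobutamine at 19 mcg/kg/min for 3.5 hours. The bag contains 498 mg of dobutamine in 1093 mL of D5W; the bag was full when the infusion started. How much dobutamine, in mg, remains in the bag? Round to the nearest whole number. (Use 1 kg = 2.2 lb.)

132 mg

Weight = 202 lb ÷ 2.2 lb/kg = 91.81818 kg
Dose = 19 mcg/kg/min × 91.81818 kg = 1744.545 mcg/min
1744.545 mcg/min × 60 min/hr = 104672.7 mcg/hr
Concentration = 498 mg ÷ 1093 mL = 0.4556267 mg/mL = 455.6267 mcg/mL
Rate = 104672.7 mcg/hr ÷ 455.6267 mcg/mL = 229.7335 mL/hr
Volume infused = 229.7335 mL/hr × 3.5 hr = 804.0673 mL
Volume remaining = 1093 − 804.0673 = 288.9327 mL
Drug remaining = 288.9327 mL × 455.6267 mcg/mL = 131645.5 mcg = 131.6455 mg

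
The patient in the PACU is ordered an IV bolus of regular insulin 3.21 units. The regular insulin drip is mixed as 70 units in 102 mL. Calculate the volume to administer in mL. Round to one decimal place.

4.7 mL

Concentration = 70 units ÷ 102 mL = 0.6862745 units/mL
Volume = 3.21 units ÷ 0.6862745 units/mL = 4.677429 mL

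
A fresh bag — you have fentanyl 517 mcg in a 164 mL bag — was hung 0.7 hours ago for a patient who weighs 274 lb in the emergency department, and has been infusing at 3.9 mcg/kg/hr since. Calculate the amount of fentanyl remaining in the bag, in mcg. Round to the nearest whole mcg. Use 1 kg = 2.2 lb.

177 mcg

Weight = 274 lb ÷ 2.2 lb/kg = 124.5455 kg
Dose = 3.9 mcg/kg/hr × 124.5455 kg = 485.7273 mcg/hr
Concentration = 517 mcg ÷ 164 mL = 3.152439 mcg/mL
Rate = 485.7273 mcg/hr ÷ 3.152439 mcg/mL = 154.0798 mL/hr
Volume infused = 154.0798 mL/hr × 0.7 hr = 107.8559 mL
Volume remaining = 164 − 107.8559 = 56.14412 mL
Drug remaining = 56.14412 mL × 3.152439 mcg/mL = 176.9909 mcg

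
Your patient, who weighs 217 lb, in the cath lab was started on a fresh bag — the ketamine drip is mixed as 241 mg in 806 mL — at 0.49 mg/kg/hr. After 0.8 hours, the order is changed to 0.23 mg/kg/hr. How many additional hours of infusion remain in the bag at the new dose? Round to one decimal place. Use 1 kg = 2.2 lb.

8.9 hours

Initial rate:
Weight = 217 lb ÷ 2.2 lb/kg = 98.63636 kg
Dose = 0.49 mg/kg/hr × 98.63636 kg = 48.33182 mg/hr
Concentration = 241 mg ÷ 806 mL = 0.2990074 mg/mL
Rate = 48.33182 mg/hr ÷ 0.2990074 mg/mL = 161.6409 mL/hr
Volume infused so far = 161.6409 mL/hr × 0.8 hr = 129.3127 mL
Volume remaining = 806 − 129.3127 = 676.6873 mL
New rate:
Dose = 0.23 mg/kg/hr × 98.63636 kg = 22.68636 mg/hr
Rate = 22.68636 mg/hr ÷ 0.2990074 mg/mL = 75.87224 mL/hr
Time remaining = 676.6873 mL ÷ 75.87224 mL/hr = 8.918774 hr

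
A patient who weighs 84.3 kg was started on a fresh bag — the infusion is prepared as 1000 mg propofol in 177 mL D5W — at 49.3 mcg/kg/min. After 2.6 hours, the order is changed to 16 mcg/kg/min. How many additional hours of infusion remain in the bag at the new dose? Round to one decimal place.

4.3 hours

Initial rate:
Dose = 49.3 mcg/kg/min × 84.3 kg = 4155.99 mcg/min
4155.99 mcg/min × 60 min/hr = 249359.4 mcg/hr
Concentration = 1000 mg ÷ 177 mL = 5.649718 mg/mL = 5649.718 mcg/mL
Rate = 249359.4 mcg/hr ÷ 5649.718 mcg/mL = 44.13661 mL/hr
Volume infused so far = 44.13661 mL/hr × 2.6 hr = 114.7552 mL
Volume remaining = 177 − 114.7552 = 62.2448 mL
New rate:
Dose = 16 mcg/kg/min × 84.3 kg = 1348.8 mcg/min
1348.8 mcg/min × 60 min/hr = 80928 mcg/hr
Rate = 80928 mcg/hr ÷ 5649.718 mcg/mL = 14.32426 mL/hr
Time remaining = 62.2448 mL ÷ 14.32426 mL/hr = 4.345413 hr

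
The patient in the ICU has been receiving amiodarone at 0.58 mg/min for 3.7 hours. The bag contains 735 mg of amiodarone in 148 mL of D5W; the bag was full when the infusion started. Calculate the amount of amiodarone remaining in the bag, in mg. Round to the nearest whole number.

0.58 mg/min × 60 min/hr = 34.8 mg/hr
Concentration = 735 mg ÷ 148 mL = 4.966216 mg/mL
Rate = 34.8 mg/hr ÷ 4.966216 mg/mL = 7.007347 mL/hr
Volume infused = 7.007347 mL/hr × 3.7 hr = 25.92718 mL
Volume remaining = 148 − 25.92718 = 122.0728 mL
Drug remaining = 122.0728 mL × 4.966216 mg/mL = 606.24 mg

606 mg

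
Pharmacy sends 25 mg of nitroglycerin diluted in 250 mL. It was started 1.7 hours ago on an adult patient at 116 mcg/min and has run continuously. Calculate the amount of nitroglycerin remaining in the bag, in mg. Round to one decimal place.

116 mcg/min × 60 min/hr = 6960 mcg/hr
Concentration = 25 mg ÷ 250 mL = 0.1 mg/mL = 100 mcg/mL
Rate = 6960 mcg/hr ÷ 100 mcg/mL = 69.6 mL/hr
Volume infused = 69.6 mL/hr × 1.7 hr = 118.32 mL
Volume remaining = 250 − 118.32 = 131.68 mL
Drug remaining = 131.68 mL × 100 mcg/mL = 13168 mcg = 13.168 mg

13.2 mg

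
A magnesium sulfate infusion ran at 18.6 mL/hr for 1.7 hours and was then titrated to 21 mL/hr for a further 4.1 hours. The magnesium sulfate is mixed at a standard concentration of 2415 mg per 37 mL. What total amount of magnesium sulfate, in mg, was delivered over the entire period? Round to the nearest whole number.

7684 mg

Concentration = 2415 mg ÷ 37 mL = 65.27027 mg/mL
Stage 1: 18.6 mL/hr × 1.7 hr = 31.62 mL → 31.62 mL × 65.27027 mg/mL = 2063.846 mg
Stage 2: 21 mL/hr × 4.1 hr = 86.1 mL → 86.1 mL × 65.27027 mg/mL = 5619.77 mg
Total = 2063.846 + 5619.77 = 7683.616 mg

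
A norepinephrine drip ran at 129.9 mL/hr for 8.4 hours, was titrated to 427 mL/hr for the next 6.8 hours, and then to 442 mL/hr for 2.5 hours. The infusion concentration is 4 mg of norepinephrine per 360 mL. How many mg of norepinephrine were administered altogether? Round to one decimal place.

56.7 mg

Concentration = 4 mg ÷ 360 mL = 0.01111111 mg/mL
Stage 1: 129.9 mL/hr × 8.4 hr = 1091.16 mL → 1091.16 mL × 0.01111111 mg/mL = 12.124 mg
Stage 2: 427 mL/hr × 6.8 hr = 2903.6 mL → 2903.6 mL × 0.01111111 mg/mL = 32.26222 mg
Stage 3: 442 mL/hr × 2.5 hr = 1105 mL → 1105 mL × 0.01111111 mg/mL = 12.27778 mg
Total = 12.124 + 32.26222 + 12.27778 = 56.664 mg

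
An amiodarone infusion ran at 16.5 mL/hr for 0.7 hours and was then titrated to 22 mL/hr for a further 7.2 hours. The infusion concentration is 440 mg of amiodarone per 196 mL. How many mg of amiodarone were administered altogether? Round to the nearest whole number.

Concentration = 440 mg ÷ 196 mL = 2.244898 mg/mL
Stage 1: 16.5 mL/hr × 0.7 hr = 11.55 mL → 11.55 mL × 2.244898 mg/mL = 25.92857 mg
Stage 2: 22 mL/hr × 7.2 hr = 158.4 mL → 158.4 mL × 2.244898 mg/mL = 355.5918 mg
Total = 25.92857 + 355.5918 = 381.5204 mg

382 mg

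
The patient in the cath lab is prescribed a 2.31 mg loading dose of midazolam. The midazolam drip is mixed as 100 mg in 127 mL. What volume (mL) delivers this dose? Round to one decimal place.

2.9 mL

Concentration = 100 mg ÷ 127 mL = 0.7874016 mg/mL
Volume = 2.31 mg ÷ 0.7874016 mg/mL = 2.9337 mL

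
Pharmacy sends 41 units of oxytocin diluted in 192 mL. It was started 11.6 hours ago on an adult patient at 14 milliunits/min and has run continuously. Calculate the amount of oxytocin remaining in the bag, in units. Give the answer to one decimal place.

14 milliunits/min × 60 min/hr = 840 milliunits/hr
Concentration = 41 units ÷ 192 mL = 0.2135417 units/mL = 213.5417 milliunits/mL
Rate = 840 milliunits/hr ÷ 213.5417 milliunits/mL = 3.933659 mL/hr
Volume infused = 3.933659 mL/hr × 11.6 hr = 45.63044 mL
Volume remaining = 192 − 45.63044 = 146.3696 mL
Drug remaining = 146.3696 mL × 213.5417 milliunits/mL = 31256 milliunits = 31.256 units

31.3 units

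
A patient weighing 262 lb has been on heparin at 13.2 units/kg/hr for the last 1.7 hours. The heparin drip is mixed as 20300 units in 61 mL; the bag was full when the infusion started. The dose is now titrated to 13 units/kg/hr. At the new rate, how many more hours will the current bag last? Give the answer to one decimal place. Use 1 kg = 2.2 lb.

Initial rate:
Weight = 262 lb ÷ 2.2 lb/kg = 119.0909 kg
Dose = 13.2 units/kg/hr × 119.0909 kg = 1572 units/hr
Concentration = 20300 units ÷ 61 mL = 332.7869 units/mL
Rate = 1572 units/hr ÷ 332.7869 units/mL = 4.723744 mL/hr
Volume infused so far = 4.723744 mL/hr × 1.7 hr = 8.030365 mL
Volume remaining = 61 − 8.030365 = 52.96964 mL
New rate:
Dose = 13 units/kg/hr × 119.0909 kg = 1548.182 units/hr
Rate = 1548.182 units/hr ÷ 332.7869 units/mL = 4.652172 mL/hr
Time remaining = 52.96964 mL ÷ 4.652172 mL/hr = 11.386 hr

11.4 hours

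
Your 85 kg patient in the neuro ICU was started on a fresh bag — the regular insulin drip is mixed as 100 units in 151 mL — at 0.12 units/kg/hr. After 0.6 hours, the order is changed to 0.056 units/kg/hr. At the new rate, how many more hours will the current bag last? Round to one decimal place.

Initial rate:
Dose = 0.12 units/kg/hr × 85 kg = 10.2 units/hr
Concentration = 100 units ÷ 151 mL = 0.6622517 units/mL
Rate = 10.2 units/hr ÷ 0.6622517 units/mL = 15.402 mL/hr
Volume infused so far = 15.402 mL/hr × 0.6 hr = 9.2412 mL
Volume remaining = 151 − 9.2412 = 141.7588 mL
New rate:
Dose = 0.056 units/kg/hr × 85 kg = 4.76 units/hr
Rate = 4.76 units/hr ÷ 0.6622517 units/mL = 7.1876 mL/hr
Time remaining = 141.7588 mL ÷ 7.1876 mL/hr = 19.72269 hr

19.7 hours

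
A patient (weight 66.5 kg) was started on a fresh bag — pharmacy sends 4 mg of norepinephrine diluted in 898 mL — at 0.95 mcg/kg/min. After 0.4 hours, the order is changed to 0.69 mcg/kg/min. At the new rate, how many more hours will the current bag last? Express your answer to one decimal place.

Initial rate:
Dose = 0.95 mcg/kg/min × 66.5 kg = 63.175 mcg/min
63.175 mcg/min × 60 min/hr = 3790.5 mcg/hr
Concentration = 4 mg ÷ 898 mL = 0.004454343 mg/mL = 4.454343 mcg/mL
Rate = 3790.5 mcg/hr ÷ 4.454343 mcg/mL = 850.9673 mL/hr
Volume infused so far = 850.9673 mL/hr × 0.4 hr = 340.3869 mL
Volume remaining = 898 − 340.3869 = 557.6131 mL
New rate:
Dose = 0.69 mcg/kg/min × 66.5 kg = 45.885 mcg/min
45.885 mcg/min × 60 min/hr = 2753.1 mcg/hr
Rate = 2753.1 mcg/hr ÷ 4.454343 mcg/mL = 618.071 mL/hr
Time remaining = 557.6131 mL ÷ 618.071 mL/hr = 0.902183 hr

0.9 hours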